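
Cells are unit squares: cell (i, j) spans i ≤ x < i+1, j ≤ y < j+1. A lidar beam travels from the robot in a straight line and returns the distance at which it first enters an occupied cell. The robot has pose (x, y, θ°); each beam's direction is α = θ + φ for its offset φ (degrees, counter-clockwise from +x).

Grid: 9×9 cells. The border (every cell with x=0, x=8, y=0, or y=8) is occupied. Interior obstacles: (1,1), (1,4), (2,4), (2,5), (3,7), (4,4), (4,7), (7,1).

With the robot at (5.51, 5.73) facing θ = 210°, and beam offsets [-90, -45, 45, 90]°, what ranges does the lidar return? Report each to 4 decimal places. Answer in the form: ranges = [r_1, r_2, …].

beam 1: φ=-90°, α=120°
  dir = (cos 120°, sin 120°) = (-0.5000, 0.8660); from cell (5,5)
  next x-line at t=1.0200, next y-line at t=0.3118; Δt_x=2.0000, Δt_y=1.1547
    y: enter (5,6) at t=0.3118
    x: enter (4,6) at t=1.0200
    y: enter (4,7) at t=1.4665 ← occupied
  → r_1 = 1.4665
beam 2: φ=-45°, α=165°
  dir = (cos 165°, sin 165°) = (-0.9659, 0.2588); from cell (5,5)
  next x-line at t=0.5280, next y-line at t=1.0432; Δt_x=1.0353, Δt_y=3.8637
    x: enter (4,5) at t=0.5280
    y: enter (4,6) at t=1.0432
    x: enter (3,6) at t=1.5633
    x: enter (2,6) at t=2.5985
    x: enter (1,6) at t=3.6338
    x: enter (0,6) at t=4.6691 ← occupied
  → r_2 = 4.6691
beam 3: φ=45°, α=255°
  dir = (cos 255°, sin 255°) = (-0.2588, -0.9659); from cell (5,5)
  next x-line at t=1.9705, next y-line at t=0.7558; Δt_x=3.8637, Δt_y=1.0353
    y: enter (5,4) at t=0.7558
    y: enter (5,3) at t=1.7910
    x: enter (4,3) at t=1.9705
    y: enter (4,2) at t=2.8263
    y: enter (4,1) at t=3.8616
    y: enter (4,0) at t=4.8969 ← occupied
  → r_3 = 4.8969
beam 4: φ=90°, α=300°
  dir = (cos 300°, sin 300°) = (0.5000, -0.8660); from cell (5,5)
  next x-line at t=0.9800, next y-line at t=0.8429; Δt_x=2.0000, Δt_y=1.1547
    y: enter (5,4) at t=0.8429
    x: enter (6,4) at t=0.9800
    y: enter (6,3) at t=1.9976
    x: enter (7,3) at t=2.9800
    y: enter (7,2) at t=3.1523
    y: enter (7,1) at t=4.3070 ← occupied
  → r_4 = 4.3070

ranges = [1.4665, 4.6691, 4.8969, 4.3070]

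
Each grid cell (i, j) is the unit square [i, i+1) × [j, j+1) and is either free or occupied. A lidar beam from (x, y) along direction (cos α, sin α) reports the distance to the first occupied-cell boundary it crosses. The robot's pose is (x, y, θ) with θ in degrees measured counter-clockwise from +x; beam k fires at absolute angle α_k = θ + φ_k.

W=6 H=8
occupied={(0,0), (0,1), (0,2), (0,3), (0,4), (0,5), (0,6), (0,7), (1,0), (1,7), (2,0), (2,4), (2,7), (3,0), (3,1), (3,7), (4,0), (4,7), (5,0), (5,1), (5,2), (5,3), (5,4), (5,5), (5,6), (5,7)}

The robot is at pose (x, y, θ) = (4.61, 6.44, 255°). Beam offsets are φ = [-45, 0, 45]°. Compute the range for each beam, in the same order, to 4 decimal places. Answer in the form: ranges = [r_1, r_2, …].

ranges = [2.8800, 4.5966, 0.7800]

beam 1: φ=-45°, α=210°
  cosα=-0.8660 sinα=-0.5000 | (4,6) | tMaxX 0.7044 tMaxY 0.8800 | tΔX 1.1547 tΔY 2.0000
    t=0.7044 [x] (3,6)
    t=0.8800 [y] (3,5)
    t=1.8591 [x] (2,5)
    t=2.8800 [y] (2,4) — stop
  → r_1 = 2.8800
beam 2: φ=0°, α=255°
  cosα=-0.2588 sinα=-0.9659 | (4,6) | tMaxX 2.3569 tMaxY 0.4555 | tΔX 3.8637 tΔY 1.0353
    t=0.4555 [y] (4,5)
    t=1.4908 [y] (4,4)
    t=2.3569 [x] (3,4)
    t=2.5261 [y] (3,3)
    t=3.5614 [y] (3,2)
    t=4.5966 [y] (3,1) — stop
  → r_2 = 4.5966
beam 3: φ=45°, α=300°
  cosα=0.5000 sinα=-0.8660 | (4,6) | tMaxX 0.7800 tMaxY 0.5081 | tΔX 2.0000 tΔY 1.1547
    t=0.5081 [y] (4,5)
    t=0.7800 [x] (5,5) — stop
  → r_3 = 0.7800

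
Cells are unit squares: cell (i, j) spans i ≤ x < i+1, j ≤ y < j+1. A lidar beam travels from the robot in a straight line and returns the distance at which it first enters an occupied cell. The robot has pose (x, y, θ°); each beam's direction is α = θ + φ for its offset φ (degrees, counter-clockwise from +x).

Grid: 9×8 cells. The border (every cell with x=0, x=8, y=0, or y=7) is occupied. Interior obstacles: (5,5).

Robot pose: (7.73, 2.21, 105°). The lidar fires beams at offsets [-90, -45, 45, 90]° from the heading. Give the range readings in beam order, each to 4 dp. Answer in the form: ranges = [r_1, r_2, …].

ranges = [0.2795, 0.5400, 7.7711, 4.6751]

beam 1: φ=-90°, α=15°
  direction (0.9659, 0.2588); cell (7,2); t to first gridline: x 0.2795, y 3.0523 (then +1.0353 / +3.8637)
    (8,2) via x @ 0.2795  # hit
  → r_1 = 0.2795
beam 2: φ=-45°, α=60°
  direction (0.5000, 0.8660); cell (7,2); t to first gridline: x 0.5400, y 0.9122 (then +2.0000 / +1.1547)
    (8,2) via x @ 0.5400  # hit
  → r_2 = 0.5400
beam 3: φ=45°, α=150°
  direction (-0.8660, 0.5000); cell (7,2); t to first gridline: x 0.8429, y 1.5800 (then +1.1547 / +2.0000)
    (6,2) via x @ 0.8429
    (6,3) via y @ 1.5800
    (5,3) via x @ 1.9976
    (4,3) via x @ 3.1523
    (4,4) via y @ 3.5800
    (3,4) via x @ 4.3070
    (2,4) via x @ 5.4617
    (2,5) via y @ 5.5800
    (1,5) via x @ 6.6164
    (1,6) via y @ 7.5800
    (0,6) via x @ 7.7711  # hit
  → r_3 = 7.7711
beam 4: φ=90°, α=195°
  direction (-0.9659, -0.2588); cell (7,2); t to first gridline: x 0.7558, y 0.8114 (then +1.0353 / +3.8637)
    (6,2) via x @ 0.7558
    (6,1) via y @ 0.8114
    (5,1) via x @ 1.7910
    (4,1) via x @ 2.8263
    (3,1) via x @ 3.8616
    (3,0) via y @ 4.6751  # hit
  → r_4 = 4.6751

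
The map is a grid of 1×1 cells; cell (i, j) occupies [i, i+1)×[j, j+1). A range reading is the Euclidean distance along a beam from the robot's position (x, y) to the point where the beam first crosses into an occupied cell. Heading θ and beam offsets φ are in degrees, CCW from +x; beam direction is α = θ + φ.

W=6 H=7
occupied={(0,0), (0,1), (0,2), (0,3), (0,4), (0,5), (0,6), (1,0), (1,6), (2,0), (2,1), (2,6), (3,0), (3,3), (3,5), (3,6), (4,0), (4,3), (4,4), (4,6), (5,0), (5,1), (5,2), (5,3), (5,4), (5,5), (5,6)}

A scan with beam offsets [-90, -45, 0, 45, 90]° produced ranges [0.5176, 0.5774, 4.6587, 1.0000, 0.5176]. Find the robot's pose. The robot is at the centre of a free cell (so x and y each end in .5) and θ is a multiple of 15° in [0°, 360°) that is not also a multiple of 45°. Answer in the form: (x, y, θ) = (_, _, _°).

The pose lattice has 15·16 = 240 candidates. Test each by forward raycasting.
  (1.5, 5.5, 120°): beam 1 = 1.0000 ≠ 0.5176 ✗
  (2.5, 3.5, 120°): beam 1 = 0.5774 ≠ 0.5176 ✗
  (4.5, 1.5, 240°): beam 1 = 4.0415 ≠ 0.5176 ✗
  …
  (1.5, 1.5, 75°): r_1=0.5176, r_2=0.5774, r_3=4.6587, r_4=1.0000, r_5=0.5176 — all match ✓
No second candidate reproduces the full scan.

(x, y, θ) = (1.5, 1.5, 75°)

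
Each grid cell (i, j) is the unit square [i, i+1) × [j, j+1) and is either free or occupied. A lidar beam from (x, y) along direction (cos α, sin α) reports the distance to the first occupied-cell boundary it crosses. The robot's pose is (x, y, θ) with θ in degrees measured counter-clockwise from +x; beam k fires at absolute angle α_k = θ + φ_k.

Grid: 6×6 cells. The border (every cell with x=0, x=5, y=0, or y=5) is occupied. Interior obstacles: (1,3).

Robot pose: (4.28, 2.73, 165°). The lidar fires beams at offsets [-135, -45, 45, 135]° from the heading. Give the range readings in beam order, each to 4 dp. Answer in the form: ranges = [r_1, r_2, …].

beam 1: φ=-135°, α=30°
  d=(0.8660,0.5000)  start (4,2)  tX=0.8314 tY=0.5400  stride 1/|dx|=1.1547 1/|dy|=2.0000
    cross y-line → (4,3), t=0.5400
    cross x-line → (5,3), t=0.8314 (wall)
  → r_1 = 0.8314
beam 2: φ=-45°, α=120°
  d=(-0.5000,0.8660)  start (4,2)  tX=0.5600 tY=0.3118  stride 1/|dx|=2.0000 1/|dy|=1.1547
    cross y-line → (4,3), t=0.3118
    cross x-line → (3,3), t=0.5600
    cross y-line → (3,4), t=1.4665
    cross x-line → (2,4), t=2.5600
    cross y-line → (2,5), t=2.6212 (wall)
  → r_2 = 2.6212
beam 3: φ=45°, α=210°
  d=(-0.8660,-0.5000)  start (4,2)  tX=0.3233 tY=1.4600  stride 1/|dx|=1.1547 1/|dy|=2.0000
    cross x-line → (3,2), t=0.3233
    cross y-line → (3,1), t=1.4600
    cross x-line → (2,1), t=1.4780
    cross x-line → (1,1), t=2.6327
    cross y-line → (1,0), t=3.4600 (wall)
  → r_3 = 3.4600
beam 4: φ=135°, α=300°
  d=(0.5000,-0.8660)  start (4,2)  tX=1.4400 tY=0.8429  stride 1/|dx|=2.0000 1/|dy|=1.1547
    cross y-line → (4,1), t=0.8429
    cross x-line → (5,1), t=1.4400 (wall)
  → r_4 = 1.4400

ranges = [0.8314, 2.6212, 3.4600, 1.4400]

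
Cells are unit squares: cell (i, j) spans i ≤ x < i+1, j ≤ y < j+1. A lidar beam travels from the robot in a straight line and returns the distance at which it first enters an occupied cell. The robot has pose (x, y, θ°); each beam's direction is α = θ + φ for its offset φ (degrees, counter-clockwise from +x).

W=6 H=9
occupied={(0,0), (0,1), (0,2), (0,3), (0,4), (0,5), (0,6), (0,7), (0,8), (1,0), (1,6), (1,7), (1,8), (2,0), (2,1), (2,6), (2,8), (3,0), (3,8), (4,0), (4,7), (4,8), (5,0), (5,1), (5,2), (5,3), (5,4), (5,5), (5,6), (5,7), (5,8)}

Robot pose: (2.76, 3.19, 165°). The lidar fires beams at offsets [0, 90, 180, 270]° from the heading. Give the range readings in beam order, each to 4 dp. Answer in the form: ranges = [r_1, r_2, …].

beam 1: φ=0°, α=165°
  d=(-0.9659,0.2588)  start (2,3)  tX=0.7868 tY=3.1296  stride 1/|dx|=1.0353 1/|dy|=3.8637
    cross x-line → (1,3), t=0.7868
    cross x-line → (0,3), t=1.8221 (wall)
  → r_1 = 1.8221
beam 2: φ=90°, α=255°
  d=(-0.2588,-0.9659)  start (2,3)  tX=2.9364 tY=0.1967  stride 1/|dx|=3.8637 1/|dy|=1.0353
    cross y-line → (2,2), t=0.1967
    cross y-line → (2,1), t=1.2320 (wall)
  → r_2 = 1.2320
beam 3: φ=180°, α=345°
  d=(0.9659,-0.2588)  start (2,3)  tX=0.2485 tY=0.7341  stride 1/|dx|=1.0353 1/|dy|=3.8637
    cross x-line → (3,3), t=0.2485
    cross y-line → (3,2), t=0.7341
    cross x-line → (4,2), t=1.2837
    cross x-line → (5,2), t=2.3190 (wall)
  → r_3 = 2.3190
beam 4: φ=270°, α=75°
  d=(0.2588,0.9659)  start (2,3)  tX=0.9273 tY=0.8386  stride 1/|dx|=3.8637 1/|dy|=1.0353
    cross y-line → (2,4), t=0.8386
    cross x-line → (3,4), t=0.9273
    cross y-line → (3,5), t=1.8738
    cross y-line → (3,6), t=2.9091
    cross y-line → (3,7), t=3.9444
    cross x-line → (4,7), t=4.7910 (wall)
  → r_4 = 4.7910

ranges = [1.8221, 1.2320, 2.3190, 4.7910]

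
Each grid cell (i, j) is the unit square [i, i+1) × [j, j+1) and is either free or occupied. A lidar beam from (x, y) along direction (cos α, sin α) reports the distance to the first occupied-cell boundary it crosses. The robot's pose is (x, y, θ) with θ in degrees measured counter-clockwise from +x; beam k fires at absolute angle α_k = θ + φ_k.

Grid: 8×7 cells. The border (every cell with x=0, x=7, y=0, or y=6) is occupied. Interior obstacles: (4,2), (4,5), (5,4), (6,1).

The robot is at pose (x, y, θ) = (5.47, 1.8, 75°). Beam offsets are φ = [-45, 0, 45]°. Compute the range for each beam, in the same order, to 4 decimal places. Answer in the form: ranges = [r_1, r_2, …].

beam 1: φ=-45°, α=30°
  cosα=0.8660 sinα=0.5000 | (5,1) | tMaxX 0.6120 tMaxY 0.4000 | tΔX 1.1547 tΔY 2.0000
    t=0.4000 [y] (5,2)
    t=0.6120 [x] (6,2)
    t=1.7667 [x] (7,2) — stop
  → r_1 = 1.7667
beam 2: φ=0°, α=75°
  cosα=0.2588 sinα=0.9659 | (5,1) | tMaxX 2.0478 tMaxY 0.2071 | tΔX 3.8637 tΔY 1.0353
    t=0.2071 [y] (5,2)
    t=1.2423 [y] (5,3)
    t=2.0478 [x] (6,3)
    t=2.2776 [y] (6,4)
    t=3.3129 [y] (6,5)
    t=4.3482 [y] (6,6) — stop
  → r_2 = 4.3482
beam 3: φ=45°, α=120°
  cosα=-0.5000 sinα=0.8660 | (5,1) | tMaxX 0.9400 tMaxY 0.2309 | tΔX 2.0000 tΔY 1.1547
    t=0.2309 [y] (5,2)
    t=0.9400 [x] (4,2) — stop
  → r_3 = 0.9400

ranges = [1.7667, 4.3482, 0.9400]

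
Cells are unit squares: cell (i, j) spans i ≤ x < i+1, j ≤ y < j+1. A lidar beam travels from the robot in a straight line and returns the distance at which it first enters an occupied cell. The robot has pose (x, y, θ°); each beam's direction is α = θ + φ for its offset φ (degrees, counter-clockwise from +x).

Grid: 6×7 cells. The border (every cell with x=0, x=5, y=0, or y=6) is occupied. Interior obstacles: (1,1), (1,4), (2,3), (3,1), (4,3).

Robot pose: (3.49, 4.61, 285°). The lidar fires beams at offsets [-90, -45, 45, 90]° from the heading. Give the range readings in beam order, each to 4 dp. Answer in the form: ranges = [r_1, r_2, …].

beam 1: φ=-90°, α=195°
  dir = (cos 195°, sin 195°) = (-0.9659, -0.2588); from cell (3,4)
  next x-line at t=0.5073, next y-line at t=2.3569; Δt_x=1.0353, Δt_y=3.8637
    x: enter (2,4) at t=0.5073
    x: enter (1,4) at t=1.5426 ← occupied
  → r_1 = 1.5426
beam 2: φ=-45°, α=240°
  dir = (cos 240°, sin 240°) = (-0.5000, -0.8660); from cell (3,4)
  next x-line at t=0.9800, next y-line at t=0.7044; Δt_x=2.0000, Δt_y=1.1547
    y: enter (3,3) at t=0.7044
    x: enter (2,3) at t=0.9800 ← occupied
  → r_2 = 0.9800
beam 3: φ=45°, α=330°
  dir = (cos 330°, sin 330°) = (0.8660, -0.5000); from cell (3,4)
  next x-line at t=0.5889, next y-line at t=1.2200; Δt_x=1.1547, Δt_y=2.0000
    x: enter (4,4) at t=0.5889
    y: enter (4,3) at t=1.2200 ← occupied
  → r_3 = 1.2200
beam 4: φ=90°, α=15°
  dir = (cos 15°, sin 15°) = (0.9659, 0.2588); from cell (3,4)
  next x-line at t=0.5280, next y-line at t=1.5068; Δt_x=1.0353, Δt_y=3.8637
    x: enter (4,4) at t=0.5280
    y: enter (4,5) at t=1.5068
    x: enter (5,5) at t=1.5633 ← occupied
  → r_4 = 1.5633

ranges = [1.5426, 0.9800, 1.2200, 1.5633]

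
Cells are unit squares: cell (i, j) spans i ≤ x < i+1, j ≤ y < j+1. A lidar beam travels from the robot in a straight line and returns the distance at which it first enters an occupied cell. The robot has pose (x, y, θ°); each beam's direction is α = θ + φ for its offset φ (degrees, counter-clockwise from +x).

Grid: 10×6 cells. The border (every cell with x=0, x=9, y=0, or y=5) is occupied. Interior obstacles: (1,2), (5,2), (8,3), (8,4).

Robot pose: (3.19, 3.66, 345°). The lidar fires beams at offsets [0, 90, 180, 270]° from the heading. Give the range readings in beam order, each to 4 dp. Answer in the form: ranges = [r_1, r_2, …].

ranges = [2.5500, 1.3873, 2.2673, 2.7538]

beam 1: φ=0°, α=345°
  direction (0.9659, -0.2588); cell (3,3); t to first gridline: x 0.8386, y 2.5500 (then +1.0353 / +3.8637)
    (4,3) via x @ 0.8386
    (5,3) via x @ 1.8738
    (5,2) via y @ 2.5500  # hit
  → r_1 = 2.5500
beam 2: φ=90°, α=75°
  direction (0.2588, 0.9659); cell (3,3); t to first gridline: x 3.1296, y 0.3520 (then +3.8637 / +1.0353)
    (3,4) via y @ 0.3520
    (3,5) via y @ 1.3873  # hit
  → r_2 = 1.3873
beam 3: φ=180°, α=165°
  direction (-0.9659, 0.2588); cell (3,3); t to first gridline: x 0.1967, y 1.3137 (then +1.0353 / +3.8637)
    (2,3) via x @ 0.1967
    (1,3) via x @ 1.2320
    (1,4) via y @ 1.3137
    (0,4) via x @ 2.2673  # hit
  → r_3 = 2.2673
beam 4: φ=270°, α=255°
  direction (-0.2588, -0.9659); cell (3,3); t to first gridline: x 0.7341, y 0.6833 (then +3.8637 / +1.0353)
    (3,2) via y @ 0.6833
    (2,2) via x @ 0.7341
    (2,1) via y @ 1.7186
    (2,0) via y @ 2.7538  # hit
  → r_4 = 2.7538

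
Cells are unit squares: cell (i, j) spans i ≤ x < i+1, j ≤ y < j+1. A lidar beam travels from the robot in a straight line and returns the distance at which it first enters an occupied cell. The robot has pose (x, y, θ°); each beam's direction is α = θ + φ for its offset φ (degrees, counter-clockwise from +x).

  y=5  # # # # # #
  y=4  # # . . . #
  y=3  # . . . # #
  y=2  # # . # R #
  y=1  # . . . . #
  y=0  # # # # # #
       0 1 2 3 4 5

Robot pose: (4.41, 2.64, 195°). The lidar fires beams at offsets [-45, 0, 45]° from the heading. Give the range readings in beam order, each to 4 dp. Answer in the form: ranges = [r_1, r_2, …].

beam 1: φ=-45°, α=150°
  cosα=-0.8660 sinα=0.5000 | (4,2) | tMaxX 0.4734 tMaxY 0.7200 | tΔX 1.1547 tΔY 2.0000
    t=0.4734 [x] (3,2) — stop
  → r_1 = 0.4734
beam 2: φ=0°, α=195°
  cosα=-0.9659 sinα=-0.2588 | (4,2) | tMaxX 0.4245 tMaxY 2.4728 | tΔX 1.0353 tΔY 3.8637
    t=0.4245 [x] (3,2) — stop
  → r_2 = 0.4245
beam 3: φ=45°, α=240°
  cosα=-0.5000 sinα=-0.8660 | (4,2) | tMaxX 0.8200 tMaxY 0.7390 | tΔX 2.0000 tΔY 1.1547
    t=0.7390 [y] (4,1)
    t=0.8200 [x] (3,1)
    t=1.8937 [y] (3,0) — stop
  → r_3 = 1.8937

ranges = [0.4734, 0.4245, 1.8937]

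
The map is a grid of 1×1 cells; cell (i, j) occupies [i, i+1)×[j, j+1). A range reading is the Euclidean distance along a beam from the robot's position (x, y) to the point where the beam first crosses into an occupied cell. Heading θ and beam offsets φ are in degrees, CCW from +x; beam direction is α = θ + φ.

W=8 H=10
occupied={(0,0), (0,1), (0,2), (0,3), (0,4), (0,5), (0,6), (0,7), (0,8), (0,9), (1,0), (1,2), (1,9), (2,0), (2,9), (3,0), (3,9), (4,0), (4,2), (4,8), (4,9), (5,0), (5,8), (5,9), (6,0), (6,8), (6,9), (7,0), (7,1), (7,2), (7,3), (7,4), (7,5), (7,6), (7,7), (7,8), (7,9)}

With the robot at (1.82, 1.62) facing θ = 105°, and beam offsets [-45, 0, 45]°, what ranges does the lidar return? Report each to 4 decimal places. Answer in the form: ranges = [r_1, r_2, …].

beam 1: φ=-45°, α=60°
  cosα=0.5000 sinα=0.8660 | (1,1) | tMaxX 0.3600 tMaxY 0.4388 | tΔX 2.0000 tΔY 1.1547
    t=0.3600 [x] (2,1)
    t=0.4388 [y] (2,2)
    t=1.5935 [y] (2,3)
    t=2.3600 [x] (3,3)
    t=2.7482 [y] (3,4)
    t=3.9029 [y] (3,5)
    t=4.3600 [x] (4,5)
    t=5.0576 [y] (4,6)
    t=6.2123 [y] (4,7)
    t=6.3600 [x] (5,7)
    t=7.3670 [y] (5,8) — stop
  → r_1 = 7.3670
beam 2: φ=0°, α=105°
  cosα=-0.2588 sinα=0.9659 | (1,1) | tMaxX 3.1682 tMaxY 0.3934 | tΔX 3.8637 tΔY 1.0353
    t=0.3934 [y] (1,2) — stop
  → r_2 = 0.3934
beam 3: φ=45°, α=150°
  cosα=-0.8660 sinα=0.5000 | (1,1) | tMaxX 0.9469 tMaxY 0.7600 | tΔX 1.1547 tΔY 2.0000
    t=0.7600 [y] (1,2) — stop
  → r_3 = 0.7600

ranges = [7.3670, 0.3934, 0.7600]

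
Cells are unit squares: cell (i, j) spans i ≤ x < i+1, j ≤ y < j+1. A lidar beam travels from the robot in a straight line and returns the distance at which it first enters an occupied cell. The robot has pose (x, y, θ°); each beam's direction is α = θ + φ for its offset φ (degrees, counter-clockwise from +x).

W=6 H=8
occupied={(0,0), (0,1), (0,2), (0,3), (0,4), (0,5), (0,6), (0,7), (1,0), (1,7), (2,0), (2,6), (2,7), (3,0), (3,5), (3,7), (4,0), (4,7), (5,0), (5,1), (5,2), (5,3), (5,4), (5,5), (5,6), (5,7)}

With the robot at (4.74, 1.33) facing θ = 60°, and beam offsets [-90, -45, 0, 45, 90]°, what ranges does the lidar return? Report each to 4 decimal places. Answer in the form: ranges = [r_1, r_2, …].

ranges = [0.3002, 0.2692, 0.5200, 3.7995, 4.3186]

beam 1: φ=-90°, α=330°
  cosα=0.8660 sinα=-0.5000 | (4,1) | tMaxX 0.3002 tMaxY 0.6600 | tΔX 1.1547 tΔY 2.0000
    t=0.3002 [x] (5,1) — stop
  → r_1 = 0.3002
beam 2: φ=-45°, α=15°
  cosα=0.9659 sinα=0.2588 | (4,1) | tMaxX 0.2692 tMaxY 2.5887 | tΔX 1.0353 tΔY 3.8637
    t=0.2692 [x] (5,1) — stop
  → r_2 = 0.2692
beam 3: φ=0°, α=60°
  cosα=0.5000 sinα=0.8660 | (4,1) | tMaxX 0.5200 tMaxY 0.7736 | tΔX 2.0000 tΔY 1.1547
    t=0.5200 [x] (5,1) — stop
  → r_3 = 0.5200
beam 4: φ=45°, α=105°
  cosα=-0.2588 sinα=0.9659 | (4,1) | tMaxX 2.8591 tMaxY 0.6936 | tΔX 3.8637 tΔY 1.0353
    t=0.6936 [y] (4,2)
    t=1.7289 [y] (4,3)
    t=2.7642 [y] (4,4)
    t=2.8591 [x] (3,4)
    t=3.7995 [y] (3,5) — stop
  → r_4 = 3.7995
beam 5: φ=90°, α=150°
  cosα=-0.8660 sinα=0.5000 | (4,1) | tMaxX 0.8545 tMaxY 1.3400 | tΔX 1.1547 tΔY 2.0000
    t=0.8545 [x] (3,1)
    t=1.3400 [y] (3,2)
    t=2.0092 [x] (2,2)
    t=3.1639 [x] (1,2)
    t=3.3400 [y] (1,3)
    t=4.3186 [x] (0,3) — stop
  → r_5 = 4.3186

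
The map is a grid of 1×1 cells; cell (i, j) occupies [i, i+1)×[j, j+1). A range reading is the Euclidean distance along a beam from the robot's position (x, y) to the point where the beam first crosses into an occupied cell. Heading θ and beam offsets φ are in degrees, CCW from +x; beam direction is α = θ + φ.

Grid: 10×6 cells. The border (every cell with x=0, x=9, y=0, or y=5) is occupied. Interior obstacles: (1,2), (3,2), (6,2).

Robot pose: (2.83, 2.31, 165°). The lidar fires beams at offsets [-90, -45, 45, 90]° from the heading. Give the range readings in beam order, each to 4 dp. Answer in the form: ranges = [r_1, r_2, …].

beam 1: φ=-90°, α=75°
  cosα=0.2588 sinα=0.9659 | (2,2) | tMaxX 0.6568 tMaxY 0.7143 | tΔX 3.8637 tΔY 1.0353
    t=0.6568 [x] (3,2) — stop
  → r_1 = 0.6568
beam 2: φ=-45°, α=120°
  cosα=-0.5000 sinα=0.8660 | (2,2) | tMaxX 1.6600 tMaxY 0.7967 | tΔX 2.0000 tΔY 1.1547
    t=0.7967 [y] (2,3)
    t=1.6600 [x] (1,3)
    t=1.9514 [y] (1,4)
    t=3.1061 [y] (1,5) — stop
  → r_2 = 3.1061
beam 3: φ=45°, α=210°
  cosα=-0.8660 sinα=-0.5000 | (2,2) | tMaxX 0.9584 tMaxY 0.6200 | tΔX 1.1547 tΔY 2.0000
    t=0.6200 [y] (2,1)
    t=0.9584 [x] (1,1)
    t=2.1131 [x] (0,1) — stop
  → r_3 = 2.1131
beam 4: φ=90°, α=255°
  cosα=-0.2588 sinα=-0.9659 | (2,2) | tMaxX 3.2069 tMaxY 0.3209 | tΔX 3.8637 tΔY 1.0353
    t=0.3209 [y] (2,1)
    t=1.3562 [y] (2,0) — stop
  → r_4 = 1.3562

ranges = [0.6568, 3.1061, 2.1131, 1.3562]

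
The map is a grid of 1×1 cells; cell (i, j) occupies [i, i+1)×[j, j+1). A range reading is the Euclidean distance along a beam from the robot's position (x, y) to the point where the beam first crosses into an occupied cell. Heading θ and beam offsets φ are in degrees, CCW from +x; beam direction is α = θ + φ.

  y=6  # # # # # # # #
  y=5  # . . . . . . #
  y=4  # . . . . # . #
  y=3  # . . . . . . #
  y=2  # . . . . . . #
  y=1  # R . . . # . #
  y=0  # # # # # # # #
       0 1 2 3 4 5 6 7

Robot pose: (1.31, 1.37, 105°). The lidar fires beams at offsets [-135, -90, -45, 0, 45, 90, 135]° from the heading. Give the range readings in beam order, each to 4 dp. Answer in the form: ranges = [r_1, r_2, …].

beam 1: φ=-135°, α=330°
  d=(0.8660,-0.5000)  start (1,1)  tX=0.7967 tY=0.7400  stride 1/|dx|=1.1547 1/|dy|=2.0000
    cross y-line → (1,0), t=0.7400 (wall)
  → r_1 = 0.7400
beam 2: φ=-90°, α=15°
  d=(0.9659,0.2588)  start (1,1)  tX=0.7143 tY=2.4341  stride 1/|dx|=1.0353 1/|dy|=3.8637
    cross x-line → (2,1), t=0.7143
    cross x-line → (3,1), t=1.7496
    cross y-line → (3,2), t=2.4341
    cross x-line → (4,2), t=2.7849
    cross x-line → (5,2), t=3.8202
    cross x-line → (6,2), t=4.8554
    cross x-line → (7,2), t=5.8907 (wall)
  → r_2 = 5.8907
beam 3: φ=-45°, α=60°
  d=(0.5000,0.8660)  start (1,1)  tX=1.3800 tY=0.7275  stride 1/|dx|=2.0000 1/|dy|=1.1547
    cross y-line → (1,2), t=0.7275
    cross x-line → (2,2), t=1.3800
    cross y-line → (2,3), t=1.8822
    cross y-line → (2,4), t=3.0369
    cross x-line → (3,4), t=3.3800
    cross y-line → (3,5), t=4.1916
    cross y-line → (3,6), t=5.3463 (wall)
  → r_3 = 5.3463
beam 4: φ=0°, α=105°
  d=(-0.2588,0.9659)  start (1,1)  tX=1.1977 tY=0.6522  stride 1/|dx|=3.8637 1/|dy|=1.0353
    cross y-line → (1,2), t=0.6522
    cross x-line → (0,2), t=1.1977 (wall)
  → r_4 = 1.1977
beam 5: φ=45°, α=150°
  d=(-0.8660,0.5000)  start (1,1)  tX=0.3580 tY=1.2600  stride 1/|dx|=1.1547 1/|dy|=2.0000
    cross x-line → (0,1), t=0.3580 (wall)
  → r_5 = 0.3580
beam 6: φ=90°, α=195°
  d=(-0.9659,-0.2588)  start (1,1)  tX=0.3209 tY=1.4296  stride 1/|dx|=1.0353 1/|dy|=3.8637
    cross x-line → (0,1), t=0.3209 (wall)
  → r_6 = 0.3209
beam 7: φ=135°, α=240°
  d=(-0.5000,-0.8660)  start (1,1)  tX=0.6200 tY=0.4272  stride 1/|dx|=2.0000 1/|dy|=1.1547
    cross y-line → (1,0), t=0.4272 (wall)
  → r_7 = 0.4272

ranges = [0.7400, 5.8907, 5.3463, 1.1977, 0.3580, 0.3209, 0.4272]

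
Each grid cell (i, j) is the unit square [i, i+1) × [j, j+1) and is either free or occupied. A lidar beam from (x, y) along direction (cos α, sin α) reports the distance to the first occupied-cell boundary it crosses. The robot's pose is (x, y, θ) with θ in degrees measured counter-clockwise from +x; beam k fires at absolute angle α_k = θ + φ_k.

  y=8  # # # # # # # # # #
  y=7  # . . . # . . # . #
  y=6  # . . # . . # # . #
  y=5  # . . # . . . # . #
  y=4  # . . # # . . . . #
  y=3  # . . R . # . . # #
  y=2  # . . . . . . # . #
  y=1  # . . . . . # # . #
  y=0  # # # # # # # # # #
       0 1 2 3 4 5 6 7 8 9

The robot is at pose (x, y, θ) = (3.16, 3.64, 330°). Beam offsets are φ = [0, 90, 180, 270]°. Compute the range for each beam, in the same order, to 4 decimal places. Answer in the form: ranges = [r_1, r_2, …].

beam 1: φ=0°, α=330°
  direction (0.8660, -0.5000); cell (3,3); t to first gridline: x 0.9699, y 1.2800 (then +1.1547 / +2.0000)
    (4,3) via x @ 0.9699
    (4,2) via y @ 1.2800
    (5,2) via x @ 2.1246
    (6,2) via x @ 3.2793
    (6,1) via y @ 3.2800  # hit
  → r_1 = 3.2800
beam 2: φ=90°, α=60°
  direction (0.5000, 0.8660); cell (3,3); t to first gridline: x 1.6800, y 0.4157 (then +2.0000 / +1.1547)
    (3,4) via y @ 0.4157  # hit
  → r_2 = 0.4157
beam 3: φ=180°, α=150°
  direction (-0.8660, 0.5000); cell (3,3); t to first gridline: x 0.1848, y 0.7200 (then +1.1547 / +2.0000)
    (2,3) via x @ 0.1848
    (2,4) via y @ 0.7200
    (1,4) via x @ 1.3395
    (0,4) via x @ 2.4942  # hit
  → r_3 = 2.4942
beam 4: φ=270°, α=240°
  direction (-0.5000, -0.8660); cell (3,3); t to first gridline: x 0.3200, y 0.7390 (then +2.0000 / +1.1547)
    (2,3) via x @ 0.3200
    (2,2) via y @ 0.7390
    (2,1) via y @ 1.8937
    (1,1) via x @ 2.3200
    (1,0) via y @ 3.0484  # hit
  → r_4 = 3.0484

ranges = [3.2800, 0.4157, 2.4942, 3.0484]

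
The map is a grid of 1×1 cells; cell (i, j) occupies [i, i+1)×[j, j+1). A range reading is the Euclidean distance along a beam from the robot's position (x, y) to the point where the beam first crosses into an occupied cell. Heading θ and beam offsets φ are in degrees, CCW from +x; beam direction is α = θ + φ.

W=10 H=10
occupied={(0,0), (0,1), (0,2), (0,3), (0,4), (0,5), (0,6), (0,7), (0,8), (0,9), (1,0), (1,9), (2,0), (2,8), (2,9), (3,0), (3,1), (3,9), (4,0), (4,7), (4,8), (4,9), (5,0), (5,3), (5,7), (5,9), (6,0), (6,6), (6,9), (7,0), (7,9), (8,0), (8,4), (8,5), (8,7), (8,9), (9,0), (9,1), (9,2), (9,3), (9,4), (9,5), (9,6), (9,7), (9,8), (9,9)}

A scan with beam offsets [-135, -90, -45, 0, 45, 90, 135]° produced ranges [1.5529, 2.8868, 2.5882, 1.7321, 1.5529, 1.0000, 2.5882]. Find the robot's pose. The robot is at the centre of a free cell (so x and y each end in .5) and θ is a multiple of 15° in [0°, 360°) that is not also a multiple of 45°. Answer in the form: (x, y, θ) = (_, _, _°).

(x, y, θ) = (7.5, 3.5, 330°)

The pose lattice has 54·16 = 864 candidates. Test each by forward raycasting.
  (6.5, 4.5, 105°): beam 1 = 2.8868 ≠ 1.5529 ✗
  (1.5, 2.5, 150°): beam 1 = 3.6235 ≠ 1.5529 ✗
  (7.5, 2.5, 285°): beam 1 = 1.7321 ≠ 1.5529 ✗
  (3.5, 2.5, 15°): beam 1 = 0.5774 ≠ 1.5529 ✗
  (5.5, 4.5, 105°): beam 1 = 4.0415 ≠ 1.5529 ✗
  …
  (7.5, 3.5, 330°): r_1=1.5529, r_2=2.8868, r_3=2.5882, r_4=1.7321, r_5=1.5529, r_6=1.0000, r_7=2.5882 — all match ✓
Unique over the lattice → pose = (7.5, 3.5, 330°).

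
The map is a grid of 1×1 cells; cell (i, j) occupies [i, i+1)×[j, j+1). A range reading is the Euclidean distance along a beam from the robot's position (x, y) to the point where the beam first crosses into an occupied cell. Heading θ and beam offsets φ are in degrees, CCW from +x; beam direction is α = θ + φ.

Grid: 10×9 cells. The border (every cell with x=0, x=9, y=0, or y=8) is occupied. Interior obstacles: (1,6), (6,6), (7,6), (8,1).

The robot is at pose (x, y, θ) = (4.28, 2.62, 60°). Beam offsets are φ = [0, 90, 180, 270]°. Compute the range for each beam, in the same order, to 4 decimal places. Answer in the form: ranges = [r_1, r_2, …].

ranges = [3.9029, 3.7874, 1.8706, 3.2400]

beam 1: φ=0°, α=60°
  d=(0.5000,0.8660)  start (4,2)  tX=1.4400 tY=0.4388  stride 1/|dx|=2.0000 1/|dy|=1.1547
    cross y-line → (4,3), t=0.4388
    cross x-line → (5,3), t=1.4400
    cross y-line → (5,4), t=1.5935
    cross y-line → (5,5), t=2.7482
    cross x-line → (6,5), t=3.4400
    cross y-line → (6,6), t=3.9029 (wall)
  → r_1 = 3.9029
beam 2: φ=90°, α=150°
  d=(-0.8660,0.5000)  start (4,2)  tX=0.3233 tY=0.7600  stride 1/|dx|=1.1547 1/|dy|=2.0000
    cross x-line → (3,2), t=0.3233
    cross y-line → (3,3), t=0.7600
    cross x-line → (2,3), t=1.4780
    cross x-line → (1,3), t=2.6327
    cross y-line → (1,4), t=2.7600
    cross x-line → (0,4), t=3.7874 (wall)
  → r_2 = 3.7874
beam 3: φ=180°, α=240°
  d=(-0.5000,-0.8660)  start (4,2)  tX=0.5600 tY=0.7159  stride 1/|dx|=2.0000 1/|dy|=1.1547
    cross x-line → (3,2), t=0.5600
    cross y-line → (3,1), t=0.7159
    cross y-line → (3,0), t=1.8706 (wall)
  → r_3 = 1.8706
beam 4: φ=270°, α=330°
  d=(0.8660,-0.5000)  start (4,2)  tX=0.8314 tY=1.2400  stride 1/|dx|=1.1547 1/|dy|=2.0000
    cross x-line → (5,2), t=0.8314
    cross y-line → (5,1), t=1.2400
    cross x-line → (6,1), t=1.9861
    cross x-line → (7,1), t=3.1408
    cross y-line → (7,0), t=3.2400 (wall)
  → r_4 = 3.2400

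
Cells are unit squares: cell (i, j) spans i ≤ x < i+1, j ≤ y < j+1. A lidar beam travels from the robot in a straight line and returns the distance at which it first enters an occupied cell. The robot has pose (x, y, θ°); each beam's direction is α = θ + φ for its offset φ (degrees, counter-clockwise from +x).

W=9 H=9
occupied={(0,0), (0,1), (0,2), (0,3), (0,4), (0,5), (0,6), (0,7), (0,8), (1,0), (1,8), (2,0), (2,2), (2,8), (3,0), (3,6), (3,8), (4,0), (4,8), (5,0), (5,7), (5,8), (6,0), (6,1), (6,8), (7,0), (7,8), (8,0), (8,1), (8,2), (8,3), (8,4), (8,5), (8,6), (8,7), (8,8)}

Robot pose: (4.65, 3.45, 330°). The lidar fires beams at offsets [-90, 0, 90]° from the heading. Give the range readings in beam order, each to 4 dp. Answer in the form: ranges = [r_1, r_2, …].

beam 1: φ=-90°, α=240°
  dir = (cos 240°, sin 240°) = (-0.5000, -0.8660); from cell (4,3)
  next x-line at t=1.3000, next y-line at t=0.5196; Δt_x=2.0000, Δt_y=1.1547
    y: enter (4,2) at t=0.5196
    x: enter (3,2) at t=1.3000
    y: enter (3,1) at t=1.6743
    y: enter (3,0) at t=2.8290 ← occupied
  → r_1 = 2.8290
beam 2: φ=0°, α=330°
  dir = (cos 330°, sin 330°) = (0.8660, -0.5000); from cell (4,3)
  next x-line at t=0.4041, next y-line at t=0.9000; Δt_x=1.1547, Δt_y=2.0000
    x: enter (5,3) at t=0.4041
    y: enter (5,2) at t=0.9000
    x: enter (6,2) at t=1.5588
    x: enter (7,2) at t=2.7135
    y: enter (7,1) at t=2.9000
    x: enter (8,1) at t=3.8682 ← occupied
  → r_2 = 3.8682
beam 3: φ=90°, α=60°
  dir = (cos 60°, sin 60°) = (0.5000, 0.8660); from cell (4,3)
  next x-line at t=0.7000, next y-line at t=0.6351; Δt_x=2.0000, Δt_y=1.1547
    y: enter (4,4) at t=0.6351
    x: enter (5,4) at t=0.7000
    y: enter (5,5) at t=1.7898
    x: enter (6,5) at t=2.7000
    y: enter (6,6) at t=2.9445
    y: enter (6,7) at t=4.0992
    x: enter (7,7) at t=4.7000
    y: enter (7,8) at t=5.2539 ← occupied
  → r_3 = 5.2539

ranges = [2.8290, 3.8682, 5.2539]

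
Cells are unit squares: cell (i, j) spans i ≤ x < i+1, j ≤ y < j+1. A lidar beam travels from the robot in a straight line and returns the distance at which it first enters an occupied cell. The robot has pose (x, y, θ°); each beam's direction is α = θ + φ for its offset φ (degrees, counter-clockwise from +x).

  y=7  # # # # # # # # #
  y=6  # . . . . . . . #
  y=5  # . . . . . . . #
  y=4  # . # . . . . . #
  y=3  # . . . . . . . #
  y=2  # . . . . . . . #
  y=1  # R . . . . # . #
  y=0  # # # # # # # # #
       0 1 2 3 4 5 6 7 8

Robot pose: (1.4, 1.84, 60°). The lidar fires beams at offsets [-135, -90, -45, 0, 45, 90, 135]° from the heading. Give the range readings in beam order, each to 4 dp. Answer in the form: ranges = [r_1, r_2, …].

ranges = [0.8696, 1.6800, 6.8328, 2.4942, 1.5455, 0.4619, 0.4141]

beam 1: φ=-135°, α=285°
  dir = (cos 285°, sin 285°) = (0.2588, -0.9659); from cell (1,1)
  next x-line at t=2.3182, next y-line at t=0.8696; Δt_x=3.8637, Δt_y=1.0353
    y: enter (1,0) at t=0.8696 ← occupied
  → r_1 = 0.8696
beam 2: φ=-90°, α=330°
  dir = (cos 330°, sin 330°) = (0.8660, -0.5000); from cell (1,1)
  next x-line at t=0.6928, next y-line at t=1.6800; Δt_x=1.1547, Δt_y=2.0000
    x: enter (2,1) at t=0.6928
    y: enter (2,0) at t=1.6800 ← occupied
  → r_2 = 1.6800
beam 3: φ=-45°, α=15°
  dir = (cos 15°, sin 15°) = (0.9659, 0.2588); from cell (1,1)
  next x-line at t=0.6212, next y-line at t=0.6182; Δt_x=1.0353, Δt_y=3.8637
    y: enter (1,2) at t=0.6182
    x: enter (2,2) at t=0.6212
    x: enter (3,2) at t=1.6564
    x: enter (4,2) at t=2.6917
    x: enter (5,2) at t=3.7270
    y: enter (5,3) at t=4.4819
    x: enter (6,3) at t=4.7623
    x: enter (7,3) at t=5.7975
    x: enter (8,3) at t=6.8328 ← occupied
  → r_3 = 6.8328
beam 4: φ=0°, α=60°
  dir = (cos 60°, sin 60°) = (0.5000, 0.8660); from cell (1,1)
  next x-line at t=1.2000, next y-line at t=0.1848; Δt_x=2.0000, Δt_y=1.1547
    y: enter (1,2) at t=0.1848
    x: enter (2,2) at t=1.2000
    y: enter (2,3) at t=1.3395
    y: enter (2,4) at t=2.4942 ← occupied
  → r_4 = 2.4942
beam 5: φ=45°, α=105°
  dir = (cos 105°, sin 105°) = (-0.2588, 0.9659); from cell (1,1)
  next x-line at t=1.5455, next y-line at t=0.1656; Δt_x=3.8637, Δt_y=1.0353
    y: enter (1,2) at t=0.1656
    y: enter (1,3) at t=1.2009
    x: enter (0,3) at t=1.5455 ← occupied
  → r_5 = 1.5455
beam 6: φ=90°, α=150°
  dir = (cos 150°, sin 150°) = (-0.8660, 0.5000); from cell (1,1)
  next x-line at t=0.4619, next y-line at t=0.3200; Δt_x=1.1547, Δt_y=2.0000
    y: enter (1,2) at t=0.3200
    x: enter (0,2) at t=0.4619 ← occupied
  → r_6 = 0.4619
beam 7: φ=135°, α=195°
  dir = (cos 195°, sin 195°) = (-0.9659, -0.2588); from cell (1,1)
  next x-line at t=0.4141, next y-line at t=3.2455; Δt_x=1.0353, Δt_y=3.8637
    x: enter (0,1) at t=0.4141 ← occupied
  → r_7 = 0.4141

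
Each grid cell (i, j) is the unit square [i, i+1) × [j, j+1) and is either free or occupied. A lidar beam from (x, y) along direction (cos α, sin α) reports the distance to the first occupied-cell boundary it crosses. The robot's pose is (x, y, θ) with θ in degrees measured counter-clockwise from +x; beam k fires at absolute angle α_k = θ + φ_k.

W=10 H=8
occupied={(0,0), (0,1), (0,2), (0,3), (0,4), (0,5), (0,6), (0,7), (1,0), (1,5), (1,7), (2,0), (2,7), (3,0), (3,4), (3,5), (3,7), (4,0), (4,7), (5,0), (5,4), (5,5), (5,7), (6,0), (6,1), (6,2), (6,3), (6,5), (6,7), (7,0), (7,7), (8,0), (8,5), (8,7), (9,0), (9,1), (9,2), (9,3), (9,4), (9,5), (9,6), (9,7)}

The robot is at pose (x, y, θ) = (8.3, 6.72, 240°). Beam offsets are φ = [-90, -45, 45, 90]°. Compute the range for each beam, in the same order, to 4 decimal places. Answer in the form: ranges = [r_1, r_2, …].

beam 1: φ=-90°, α=150°
  direction (-0.8660, 0.5000); cell (8,6); t to first gridline: x 0.3464, y 0.5600 (then +1.1547 / +2.0000)
    (7,6) via x @ 0.3464
    (7,7) via y @ 0.5600  # hit
  → r_1 = 0.5600
beam 2: φ=-45°, α=195°
  direction (-0.9659, -0.2588); cell (8,6); t to first gridline: x 0.3106, y 2.7819 (then +1.0353 / +3.8637)
    (7,6) via x @ 0.3106
    (6,6) via x @ 1.3459
    (5,6) via x @ 2.3811
    (5,5) via y @ 2.7819  # hit
  → r_2 = 2.7819
beam 3: φ=45°, α=285°
  direction (0.2588, -0.9659); cell (8,6); t to first gridline: x 2.7046, y 0.7454 (then +3.8637 / +1.0353)
    (8,5) via y @ 0.7454  # hit
  → r_3 = 0.7454
beam 4: φ=90°, α=330°
  direction (0.8660, -0.5000); cell (8,6); t to first gridline: x 0.8083, y 1.4400 (then +1.1547 / +2.0000)
    (9,6) via x @ 0.8083  # hit
  → r_4 = 0.8083

ranges = [0.5600, 2.7819, 0.7454, 0.8083]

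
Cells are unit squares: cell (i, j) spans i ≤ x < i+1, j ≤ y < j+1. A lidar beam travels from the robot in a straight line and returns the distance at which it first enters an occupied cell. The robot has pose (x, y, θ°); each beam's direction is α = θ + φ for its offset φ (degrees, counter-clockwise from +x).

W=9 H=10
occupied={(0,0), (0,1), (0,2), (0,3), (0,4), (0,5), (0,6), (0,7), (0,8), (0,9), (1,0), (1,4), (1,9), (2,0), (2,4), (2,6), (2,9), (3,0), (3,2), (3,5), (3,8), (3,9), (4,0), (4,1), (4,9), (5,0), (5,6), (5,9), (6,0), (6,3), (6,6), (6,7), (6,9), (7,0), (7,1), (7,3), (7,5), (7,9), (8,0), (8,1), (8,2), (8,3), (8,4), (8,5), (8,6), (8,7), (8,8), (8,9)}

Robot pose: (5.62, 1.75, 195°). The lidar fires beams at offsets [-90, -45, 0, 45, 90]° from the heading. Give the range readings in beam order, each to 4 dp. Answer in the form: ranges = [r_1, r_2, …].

ranges = [6.4705, 1.8706, 0.6419, 0.8660, 0.7765]

beam 1: φ=-90°, α=105°
  dir = (cos 105°, sin 105°) = (-0.2588, 0.9659); from cell (5,1)
  next x-line at t=2.3955, next y-line at t=0.2588; Δt_x=3.8637, Δt_y=1.0353
    y: enter (5,2) at t=0.2588
    y: enter (5,3) at t=1.2941
    y: enter (5,4) at t=2.3294
    x: enter (4,4) at t=2.3955
    y: enter (4,5) at t=3.3646
    y: enter (4,6) at t=4.3999
    y: enter (4,7) at t=5.4352
    x: enter (3,7) at t=6.2592
    y: enter (3,8) at t=6.4705 ← occupied
  → r_1 = 6.4705
beam 2: φ=-45°, α=150°
  dir = (cos 150°, sin 150°) = (-0.8660, 0.5000); from cell (5,1)
  next x-line at t=0.7159, next y-line at t=0.5000; Δt_x=1.1547, Δt_y=2.0000
    y: enter (5,2) at t=0.5000
    x: enter (4,2) at t=0.7159
    x: enter (3,2) at t=1.8706 ← occupied
  → r_2 = 1.8706
beam 3: φ=0°, α=195°
  dir = (cos 195°, sin 195°) = (-0.9659, -0.2588); from cell (5,1)
  next x-line at t=0.6419, next y-line at t=2.8978; Δt_x=1.0353, Δt_y=3.8637
    x: enter (4,1) at t=0.6419 ← occupied
  → r_3 = 0.6419
beam 4: φ=45°, α=240°
  dir = (cos 240°, sin 240°) = (-0.5000, -0.8660); from cell (5,1)
  next x-line at t=1.2400, next y-line at t=0.8660; Δt_x=2.0000, Δt_y=1.1547
    y: enter (5,0) at t=0.8660 ← occupied
  → r_4 = 0.8660
beam 5: φ=90°, α=285°
  dir = (cos 285°, sin 285°) = (0.2588, -0.9659); from cell (5,1)
  next x-line at t=1.4682, next y-line at t=0.7765; Δt_x=3.8637, Δt_y=1.0353
    y: enter (5,0) at t=0.7765 ← occupied
  → r_5 = 0.7765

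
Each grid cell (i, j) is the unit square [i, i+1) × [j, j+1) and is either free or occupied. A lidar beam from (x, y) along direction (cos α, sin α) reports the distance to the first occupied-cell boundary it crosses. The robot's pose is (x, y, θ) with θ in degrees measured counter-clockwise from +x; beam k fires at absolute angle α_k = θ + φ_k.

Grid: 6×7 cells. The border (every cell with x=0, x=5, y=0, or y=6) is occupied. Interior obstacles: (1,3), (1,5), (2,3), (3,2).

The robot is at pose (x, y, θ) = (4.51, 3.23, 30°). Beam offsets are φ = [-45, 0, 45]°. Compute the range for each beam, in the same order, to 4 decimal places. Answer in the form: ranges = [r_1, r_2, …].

ranges = [0.5073, 0.5658, 1.8932]

beam 1: φ=-45°, α=345°
  d=(0.9659,-0.2588)  start (4,3)  tX=0.5073 tY=0.8887  stride 1/|dx|=1.0353 1/|dy|=3.8637
    cross x-line → (5,3), t=0.5073 (wall)
  → r_1 = 0.5073
beam 2: φ=0°, α=30°
  d=(0.8660,0.5000)  start (4,3)  tX=0.5658 tY=1.5400  stride 1/|dx|=1.1547 1/|dy|=2.0000
    cross x-line → (5,3), t=0.5658 (wall)
  → r_2 = 0.5658
beam 3: φ=45°, α=75°
  d=(0.2588,0.9659)  start (4,3)  tX=1.8932 tY=0.7972  stride 1/|dx|=3.8637 1/|dy|=1.0353
    cross y-line → (4,4), t=0.7972
    cross y-line → (4,5), t=1.8324
    cross x-line → (5,5), t=1.8932 (wall)
  → r_3 = 1.8932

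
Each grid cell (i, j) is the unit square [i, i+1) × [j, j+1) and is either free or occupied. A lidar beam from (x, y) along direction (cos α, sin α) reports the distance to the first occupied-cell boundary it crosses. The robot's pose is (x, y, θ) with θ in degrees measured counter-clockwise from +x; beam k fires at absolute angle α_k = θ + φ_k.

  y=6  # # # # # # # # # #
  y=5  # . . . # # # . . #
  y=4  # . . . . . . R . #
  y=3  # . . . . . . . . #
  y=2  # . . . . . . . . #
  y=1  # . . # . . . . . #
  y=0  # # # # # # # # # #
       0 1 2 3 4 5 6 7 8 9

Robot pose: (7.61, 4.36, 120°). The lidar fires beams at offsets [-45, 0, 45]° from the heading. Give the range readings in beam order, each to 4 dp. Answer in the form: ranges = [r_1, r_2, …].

beam 1: φ=-45°, α=75°
  direction (0.2588, 0.9659); cell (7,4); t to first gridline: x 1.5068, y 0.6626 (then +3.8637 / +1.0353)
    (7,5) via y @ 0.6626
    (8,5) via x @ 1.5068
    (8,6) via y @ 1.6979  # hit
  → r_1 = 1.6979
beam 2: φ=0°, α=120°
  direction (-0.5000, 0.8660); cell (7,4); t to first gridline: x 1.2200, y 0.7390 (then +2.0000 / +1.1547)
    (7,5) via y @ 0.7390
    (6,5) via x @ 1.2200  # hit
  → r_2 = 1.2200
beam 3: φ=45°, α=165°
  direction (-0.9659, 0.2588); cell (7,4); t to first gridline: x 0.6315, y 2.4728 (then +1.0353 / +3.8637)
    (6,4) via x @ 0.6315
    (5,4) via x @ 1.6668
    (5,5) via y @ 2.4728  # hit
  → r_3 = 2.4728

ranges = [1.6979, 1.2200, 2.4728]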